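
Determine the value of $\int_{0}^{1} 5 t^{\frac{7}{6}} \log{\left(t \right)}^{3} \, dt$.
$- \frac{38880}{28561}$

Begin with the known integral
$$J(a) = \int_{0}^{1} 5 t^{a} \, dt = \frac{5}{a + 1}.$$

Differentiating under the integral sign brings down a factor of $\ln t$:
$$\frac{dJ}{da} = \int_{0}^{1} 5 t^{a} \log{\left(t \right)} \, dt = - \frac{5}{\left(a + 1\right)^{2}}.$$

Repeating $3$ times in total — each differentiation brings down another $\ln t$ — gives
$$\frac{d^{3}J}{da^{3}} = \int_{0}^{1} 5 t^{a} \log{\left(t \right)}^{3} \, dt = - \frac{30}{\left(a + 1\right)^{4}},$$
and the integrand here is exactly the target integrand, so $I = - \frac{30}{\left(a + 1\right)^{4}}$.

Setting $a = \frac{7}{6}$:
$$I = - \frac{38880}{28561}.$$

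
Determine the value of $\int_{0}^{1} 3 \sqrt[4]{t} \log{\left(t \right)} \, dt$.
$- \frac{48}{25}$

Start from the elementary integral
$$J(a) = \int_{0}^{1} 3 t^{a} \, dt = \frac{3}{a + 1}.$$

Differentiating under the integral sign brings down a factor of $\ln t$:
$$\frac{dJ}{da} = \int_{0}^{1} 3 t^{a} \log{\left(t \right)} \, dt = - \frac{3}{\left(a + 1\right)^{2}}.$$

The integral on the left is $I$, so $I = - \frac{3}{\left(a + 1\right)^{2}}$.

Setting $a = \frac{1}{4}$:
$$I = - \frac{48}{25}.$$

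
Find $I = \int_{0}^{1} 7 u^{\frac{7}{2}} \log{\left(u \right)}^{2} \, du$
$\frac{112}{729}$

Consider the simpler parametrised integral
$$J(a) = \int_{0}^{1} 7 u^{a} \, du = \frac{7}{a + 1}.$$

Differentiating under the integral sign brings down a factor of $\ln u$:
$$\frac{dJ}{da} = \int_{0}^{1} 7 u^{a} \log{\left(u \right)} \, du = - \frac{7}{\left(a + 1\right)^{2}}.$$

Repeating twice in total — each differentiation brings down another $\ln u$ — gives
$$\frac{d^{2}J}{da^{2}} = \int_{0}^{1} 7 u^{a} \log{\left(u \right)}^{2} \, du = \frac{14}{\left(a + 1\right)^{3}},$$
and the integrand here is exactly the target integrand, so $I = \frac{14}{\left(a + 1\right)^{3}}$.

Setting $a = \frac{7}{2}$:
$$I = \frac{112}{729}.$$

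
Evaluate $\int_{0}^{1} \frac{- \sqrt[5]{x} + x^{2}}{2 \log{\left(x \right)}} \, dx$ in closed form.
$- \log{\left(2 \right)} + \frac{\log{\left(10 \right)}}{2}$

Consider the one-parameter family: let $I(a) = \int_{0}^{1} \frac{- \sqrt[5]{x} + x^{a}}{2 \log{\left(x \right)}} \, dx$.

Since $\dfrac{\partial}{\partial a}\,x^{a} = x^{a} \ln x$, the $\ln x$ in the denominator cancels and
$$\frac{dI}{da} = \int_{0}^{1} \frac{1}{2} x^{a} \, dx = \frac{1}{2} \left[\frac{x^{a+1}}{a+1}\right]_0^1 = \frac{1}{2 \left(a + 1\right)}.$$

Integrating with respect to $a$ gives $I(a) = \log{\left(\frac{\sqrt{30} \sqrt{a + 1}}{6} \right)} + C$.

At $a = \frac{1}{5}$ the integrand is identically $0$, so $I(\frac{1}{5}) = 0$. The closed form gives $0$, hence $C = 0$.

Setting $a = 2$:
$$I = - \log{\left(2 \right)} + \frac{\log{\left(10 \right)}}{2}.$$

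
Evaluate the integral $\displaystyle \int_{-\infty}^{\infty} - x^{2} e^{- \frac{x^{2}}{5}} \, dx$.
$- \frac{5 \sqrt{5} \sqrt{\pi}}{2}$

Consider the simpler parametrised integral
$$J(a) = \int_{-\infty}^{\infty} - e^{- a x^{2}} \, dx = - \frac{\sqrt{\pi}}{\sqrt{a}}.$$

Differentiating under the integral sign brings down a factor of $(-x^2)$:
$$\frac{dJ}{da} = \int_{-\infty}^{\infty} x^{2} e^{- a x^{2}} \, dx = \frac{\sqrt{\pi}}{2 a^{\frac{3}{2}}}.$$

The integral on the left is $-I$, so $I = - \frac{\sqrt{\pi}}{2 a^{\frac{3}{2}}}$.

Setting $a = \frac{1}{5}$:
$$I = - \frac{5 \sqrt{5} \sqrt{\pi}}{2}.$$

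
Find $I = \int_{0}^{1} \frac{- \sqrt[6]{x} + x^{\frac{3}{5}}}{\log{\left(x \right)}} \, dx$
$- \log{\left(35 \right)} + \log{\left(48 \right)}$

Introduce a parameter $a$ in the exponent: let $I(a) = \int_{0}^{1} \frac{x^{\frac{3}{5}} - x^{a}}{\log{\left(x \right)}} \, dx$.

Since $\dfrac{\partial}{\partial a}\,x^{a} = x^{a} \ln x$, the $\ln x$ in the denominator cancels and
$$\frac{dI}{da} = \int_{0}^{1} -1 x^{a} \, dx = -1 \left[\frac{x^{a+1}}{a+1}\right]_0^1 = - \frac{1}{a + 1}.$$

Integrating with respect to $a$ gives $I(a) = - \log{\left(\frac{5 a}{8} + \frac{5}{8} \right)} + C$.

At $a = \frac{3}{5}$ the integrand is identically $0$, so $I(\frac{3}{5}) = 0$. The closed form gives $0$, hence $C = 0$.

Setting $a = \frac{1}{6}$:
$$I = - \log{\left(35 \right)} + \log{\left(48 \right)}.$$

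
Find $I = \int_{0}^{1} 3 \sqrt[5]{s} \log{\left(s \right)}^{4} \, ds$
$\frac{3125}{108}$

Begin with the known integral
$$J(a) = \int_{0}^{1} 3 s^{a} \, ds = \frac{3}{a + 1}.$$

Differentiating under the integral sign brings down a factor of $\ln s$:
$$\frac{dJ}{da} = \int_{0}^{1} 3 s^{a} \log{\left(s \right)} \, ds = - \frac{3}{\left(a + 1\right)^{2}}.$$

Repeating $4$ times in total — each differentiation brings down another $\ln s$ — gives
$$\frac{d^{4}J}{da^{4}} = \int_{0}^{1} 3 s^{a} \log{\left(s \right)}^{4} \, ds = \frac{72}{\left(a + 1\right)^{5}},$$
and the integrand here is exactly the target integrand, so $I = \frac{72}{\left(a + 1\right)^{5}}$.

Setting $a = \frac{1}{5}$:
$$I = \frac{3125}{108}.$$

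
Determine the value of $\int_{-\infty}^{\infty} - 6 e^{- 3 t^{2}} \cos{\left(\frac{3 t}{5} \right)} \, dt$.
$- \frac{2 \sqrt{3} \sqrt{\pi}}{e^{\frac{3}{100}}}$

Define $I(b) = \int_{-\infty}^{\infty} - 6 e^{- 3 t^{2}} \cos{\left(b t \right)} \, dt$.

Differentiating under the integral sign,
$$I'(b) = \int_{-\infty}^{\infty} 6 t e^{- 3 t^{2}} \sin{\left(b t \right)} \, dt.$$

Integrate $\int_{-\infty}^{\infty} t \sin(b t)\, e^{- 3 t^{2}}\, dt$ by parts with $u = \sin(b t)$ and $dv = t\, e^{- 3 t^{2}}\, dt$, giving $v = - \frac{e^{- 3 t^{2}}}{6}$. The boundary term vanishes and
$$\int_{-\infty}^{\infty} t \sin(b t)\, e^{- 3 t^{2}}\, dt = \frac{b}{6} \int_{-\infty}^{\infty} \cos(b t)\, e^{- 3 t^{2}}\, dt,$$
so $I'(b) = - \frac{b}{6}\, I(b)$.

This is a separable first-order ODE; solving with the initial condition $I(0) = \int_{-\infty}^{\infty} - 6 e^{- 3 t^{2}}\,dt = - 2 \sqrt{3} \sqrt{\pi}$ gives
$$I(b) = - 2 \sqrt{3} \sqrt{\pi} e^{- \frac{b^{2}}{12}}.$$

Setting $b = \frac{3}{5}$:
$$I = - \frac{2 \sqrt{3} \sqrt{\pi}}{e^{\frac{3}{100}}}.$$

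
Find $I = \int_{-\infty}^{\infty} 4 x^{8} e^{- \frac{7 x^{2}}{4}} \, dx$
$\frac{1920 \sqrt{7} \sqrt{\pi}}{2401}$

Consider the simpler parametrised integral
$$J(a) = \int_{-\infty}^{\infty} 4 e^{- a x^{2}} \, dx = \frac{4 \sqrt{\pi}}{\sqrt{a}}.$$

Differentiating under the integral sign brings down a factor of $(-x^2)$:
$$\frac{dJ}{da} = \int_{-\infty}^{\infty} - 4 x^{2} e^{- a x^{2}} \, dx = - \frac{2 \sqrt{\pi}}{a^{\frac{3}{2}}}.$$

Repeating $4$ times in total — each differentiation brings down another $(-x^2)$ — gives
$$\frac{d^{4}J}{da^{4}} = \int_{-\infty}^{\infty} 4 x^{8} e^{- a x^{2}} \, dx = \frac{105 \sqrt{\pi}}{4 a^{\frac{9}{2}}},$$
and the integrand here is exactly the target integrand, so $I = \frac{105 \sqrt{\pi}}{4 a^{\frac{9}{2}}}$.

Setting $a = \frac{7}{4}$:
$$I = \frac{1920 \sqrt{7} \sqrt{\pi}}{2401}.$$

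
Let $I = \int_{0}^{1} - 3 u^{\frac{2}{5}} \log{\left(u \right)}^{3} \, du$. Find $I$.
$\frac{11250}{2401}$

Consider the simpler parametrised integral
$$J(a) = \int_{0}^{1} - 3 u^{a} \, du = - \frac{3}{a + 1}.$$

Differentiating under the integral sign brings down a factor of $\ln u$:
$$\frac{dJ}{da} = \int_{0}^{1} - 3 u^{a} \log{\left(u \right)} \, du = \frac{3}{\left(a + 1\right)^{2}}.$$

Repeating $3$ times in total — each differentiation brings down another $\ln u$ — gives
$$\frac{d^{3}J}{da^{3}} = \int_{0}^{1} - 3 u^{a} \log{\left(u \right)}^{3} \, du = \frac{18}{\left(a + 1\right)^{4}},$$
and the integrand here is exactly the target integrand, so $I = \frac{18}{\left(a + 1\right)^{4}}$.

Setting $a = \frac{2}{5}$:
$$I = \frac{11250}{2401}.$$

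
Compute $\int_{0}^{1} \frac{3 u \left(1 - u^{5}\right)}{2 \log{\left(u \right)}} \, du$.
$\log{\left(\frac{2 \sqrt{14}}{49} \right)}$

Consider the one-parameter family: let $I(a) = \int_{0}^{1} \frac{3 \left(- u^{6} + u^{a}\right)}{2 \log{\left(u \right)}} \, du$.

Since $\dfrac{\partial}{\partial a}\,u^{a} = u^{a} \ln u$, the $\ln u$ in the denominator cancels and
$$\frac{dI}{da} = \int_{0}^{1} \frac{3}{2} u^{a} \, du = \frac{3}{2} \left[\frac{u^{a+1}}{a+1}\right]_0^1 = \frac{3}{2 \left(a + 1\right)}.$$

Integrating with respect to $a$ gives $I(a) = \frac{3 \log{\left(a + 1 \right)}}{2} - \frac{3 \log{\left(7 \right)}}{2} + C$.

At $a = 6$ the integrand is identically $0$, so $I(6) = 0$. The closed form gives $0$, hence $C = 0$.

Setting $a = 1$:
$$I = \log{\left(\frac{2 \sqrt{14}}{49} \right)}.$$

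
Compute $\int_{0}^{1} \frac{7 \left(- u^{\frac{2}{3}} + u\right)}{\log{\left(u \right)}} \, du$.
$\log{\left(\frac{279936}{78125} \right)}$

Replace the exponent $1$ by a parameter $a$: let $I(a) = \int_{0}^{1} \frac{7 \left(- u^{\frac{2}{3}} + u^{a}\right)}{\log{\left(u \right)}} \, du$.

Since $\dfrac{\partial}{\partial a}\,u^{a} = u^{a} \ln u$, the $\ln u$ in the denominator cancels and
$$\frac{dI}{da} = \int_{0}^{1} 7 u^{a} \, du = 7 \left[\frac{u^{a+1}}{a+1}\right]_0^1 = \frac{7}{a + 1}.$$

Integrating with respect to $a$ gives $I(a) = \log{\left(\frac{2187 \left(a + 1\right)^{7}}{78125} \right)} + C$.

At $a = \frac{2}{3}$ the integrand is identically $0$, so $I(\frac{2}{3}) = 0$. The closed form gives $0$, hence $C = 0$.

Setting $a = 1$:
$$I = \log{\left(\frac{279936}{78125} \right)}.$$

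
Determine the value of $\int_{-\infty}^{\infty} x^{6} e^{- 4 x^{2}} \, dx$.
$\frac{15 \sqrt{\pi}}{1024}$

Consider the simpler parametrised integral
$$J(a) = \int_{-\infty}^{\infty} e^{- a x^{2}} \, dx = \frac{\sqrt{\pi}}{\sqrt{a}}.$$

Differentiating under the integral sign brings down a factor of $(-x^2)$:
$$\frac{dJ}{da} = \int_{-\infty}^{\infty} - x^{2} e^{- a x^{2}} \, dx = - \frac{\sqrt{\pi}}{2 a^{\frac{3}{2}}}.$$

Repeating $3$ times in total — each differentiation brings down another $(-x^2)$ — gives
$$\frac{d^{3}J}{da^{3}} = \int_{-\infty}^{\infty} - x^{6} e^{- a x^{2}} \, dx = - \frac{15 \sqrt{\pi}}{8 a^{\frac{7}{2}}},$$
and the integrand here is $(-1)^{3}$ times the target integrand, so $I = (-1)^{3}\,\frac{d^{3}J}{da^{3}} = \frac{15 \sqrt{\pi}}{8 a^{\frac{7}{2}}}$.

Setting $a = 4$:
$$I = \frac{15 \sqrt{\pi}}{1024}.$$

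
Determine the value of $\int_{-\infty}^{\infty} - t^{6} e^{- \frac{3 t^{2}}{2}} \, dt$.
$- \frac{5 \sqrt{6} \sqrt{\pi}}{27}$

Consider the simpler parametrised integral
$$J(a) = \int_{-\infty}^{\infty} - e^{- a t^{2}} \, dt = - \frac{\sqrt{\pi}}{\sqrt{a}}.$$

Differentiating under the integral sign brings down a factor of $(-t^2)$:
$$\frac{dJ}{da} = \int_{-\infty}^{\infty} t^{2} e^{- a t^{2}} \, dt = \frac{\sqrt{\pi}}{2 a^{\frac{3}{2}}}.$$

Repeating $3$ times in total — each differentiation brings down another $(-t^2)$ — gives
$$\frac{d^{3}J}{da^{3}} = \int_{-\infty}^{\infty} t^{6} e^{- a t^{2}} \, dt = \frac{15 \sqrt{\pi}}{8 a^{\frac{7}{2}}},$$
and the integrand here is $(-1)^{3}$ times the target integrand, so $I = (-1)^{3}\,\frac{d^{3}J}{da^{3}} = - \frac{15 \sqrt{\pi}}{8 a^{\frac{7}{2}}}$.

Setting $a = \frac{3}{2}$:
$$I = - \frac{5 \sqrt{6} \sqrt{\pi}}{27}.$$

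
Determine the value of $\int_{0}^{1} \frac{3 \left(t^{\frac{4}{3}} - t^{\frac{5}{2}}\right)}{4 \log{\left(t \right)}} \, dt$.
$- \frac{3 \log{\left(3 \right)}}{4} + \frac{3 \log{\left(2 \right)}}{4}$

Replace the exponent $\frac{4}{3}$ by a parameter $a$: let $I(a) = \int_{0}^{1} \frac{3 \left(- t^{\frac{5}{2}} + t^{a}\right)}{4 \log{\left(t \right)}} \, dt$.

Since $\dfrac{\partial}{\partial a}\,t^{a} = t^{a} \ln t$, the $\ln t$ in the denominator cancels and
$$\frac{dI}{da} = \int_{0}^{1} \frac{3}{4} t^{a} \, dt = \frac{3}{4} \left[\frac{t^{a+1}}{a+1}\right]_0^1 = \frac{3}{4 \left(a + 1\right)}.$$

Integrating with respect to $a$ gives $I(a) = \log{\left(\frac{2^{\frac{3}{4}} \sqrt[4]{7} \left(a + 1\right)^{\frac{3}{4}}}{7} \right)} + C$.

At $a = \frac{5}{2}$ the integrand is identically $0$, so $I(\frac{5}{2}) = 0$. The closed form gives $0$, hence $C = 0$.

Setting $a = \frac{4}{3}$:
$$I = - \frac{3 \log{\left(3 \right)}}{4} + \frac{3 \log{\left(2 \right)}}{4}.$$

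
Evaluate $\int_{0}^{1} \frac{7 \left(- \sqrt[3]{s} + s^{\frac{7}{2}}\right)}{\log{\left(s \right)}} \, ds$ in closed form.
$\log{\left(\frac{10460353203}{2097152} \right)}$

Replace the exponent $\frac{7}{2}$ by a parameter $a$: let $I(a) = \int_{0}^{1} \frac{7 \left(- \sqrt[3]{s} + s^{a}\right)}{\log{\left(s \right)}} \, ds$.

Since $\dfrac{\partial}{\partial a}\,s^{a} = s^{a} \ln s$, the $\ln s$ in the denominator cancels and
$$\frac{dI}{da} = \int_{0}^{1} 7 s^{a} \, ds = 7 \left[\frac{s^{a+1}}{a+1}\right]_0^1 = \frac{7}{a + 1}.$$

Integrating with respect to $a$ gives $I(a) = \log{\left(\frac{2187 \left(a + 1\right)^{7}}{16384} \right)} + C$.

At $a = \frac{1}{3}$ the integrand is identically $0$, so $I(\frac{1}{3}) = 0$. The closed form gives $0$, hence $C = 0$.

Setting $a = \frac{7}{2}$:
$$I = \log{\left(\frac{10460353203}{2097152} \right)}.$$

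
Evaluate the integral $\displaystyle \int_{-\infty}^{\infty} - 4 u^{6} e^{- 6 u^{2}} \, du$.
$- \frac{5 \sqrt{6} \sqrt{\pi}}{864}$

Begin with the known integral
$$J(a) = \int_{-\infty}^{\infty} - 4 e^{- a u^{2}} \, du = - \frac{4 \sqrt{\pi}}{\sqrt{a}}.$$

Differentiating under the integral sign brings down a factor of $(-u^2)$:
$$\frac{dJ}{da} = \int_{-\infty}^{\infty} 4 u^{2} e^{- a u^{2}} \, du = \frac{2 \sqrt{\pi}}{a^{\frac{3}{2}}}.$$

Repeating $3$ times in total — each differentiation brings down another $(-u^2)$ — gives
$$\frac{d^{3}J}{da^{3}} = \int_{-\infty}^{\infty} 4 u^{6} e^{- a u^{2}} \, du = \frac{15 \sqrt{\pi}}{2 a^{\frac{7}{2}}},$$
and the integrand here is $(-1)^{3}$ times the target integrand, so $I = (-1)^{3}\,\frac{d^{3}J}{da^{3}} = - \frac{15 \sqrt{\pi}}{2 a^{\frac{7}{2}}}$.

Setting $a = 6$:
$$I = - \frac{5 \sqrt{6} \sqrt{\pi}}{864}.$$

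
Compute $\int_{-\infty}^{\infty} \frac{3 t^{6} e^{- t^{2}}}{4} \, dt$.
$\frac{45 \sqrt{\pi}}{32}$

Begin with the known integral
$$J(a) = \int_{-\infty}^{\infty} \frac{3 e^{- a t^{2}}}{4} \, dt = \frac{3 \sqrt{\pi}}{4 \sqrt{a}}.$$

Differentiating under the integral sign brings down a factor of $(-t^2)$:
$$\frac{dJ}{da} = \int_{-\infty}^{\infty} - \frac{3 t^{2} e^{- a t^{2}}}{4} \, dt = - \frac{3 \sqrt{\pi}}{8 a^{\frac{3}{2}}}.$$

Repeating $3$ times in total — each differentiation brings down another $(-t^2)$ — gives
$$\frac{d^{3}J}{da^{3}} = \int_{-\infty}^{\infty} - \frac{3 t^{6} e^{- a t^{2}}}{4} \, dt = - \frac{45 \sqrt{\pi}}{32 a^{\frac{7}{2}}},$$
and the integrand here is $(-1)^{3}$ times the target integrand, so $I = (-1)^{3}\,\frac{d^{3}J}{da^{3}} = \frac{45 \sqrt{\pi}}{32 a^{\frac{7}{2}}}$.

Setting $a = 1$:
$$I = \frac{45 \sqrt{\pi}}{32}.$$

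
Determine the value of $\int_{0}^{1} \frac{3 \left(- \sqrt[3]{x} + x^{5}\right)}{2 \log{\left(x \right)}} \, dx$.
$\log{\left(\frac{27 \sqrt{2}}{4} \right)}$

Replace the exponent $5$ by a parameter $a$: let $I(a) = \int_{0}^{1} \frac{3 \left(- \sqrt[3]{x} + x^{a}\right)}{2 \log{\left(x \right)}} \, dx$.

Since $\dfrac{\partial}{\partial a}\,x^{a} = x^{a} \ln x$, the $\ln x$ in the denominator cancels and
$$\frac{dI}{da} = \int_{0}^{1} \frac{3}{2} x^{a} \, dx = \frac{3}{2} \left[\frac{x^{a+1}}{a+1}\right]_0^1 = \frac{3}{2 \left(a + 1\right)}.$$

Integrating with respect to $a$ gives $I(a) = \log{\left(\frac{3 \sqrt{3} \left(a + 1\right)^{\frac{3}{2}}}{8} \right)} + C$.

At $a = \frac{1}{3}$ the integrand is identically $0$, so $I(\frac{1}{3}) = 0$. The closed form gives $0$, hence $C = 0$.

Setting $a = 5$:
$$I = \log{\left(\frac{27 \sqrt{2}}{4} \right)}.$$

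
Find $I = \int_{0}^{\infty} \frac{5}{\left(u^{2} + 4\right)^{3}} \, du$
$\frac{15 \pi}{512}$

Recall the elementary integral
$$J(a) = \int_{0}^{\infty} \frac{5}{a^{2} + u^{2}} \, du = \frac{5 \pi}{2 a}.$$

Differentiating under the integral sign with respect to $a$,
$$\frac{dJ}{da} = \int_{0}^{\infty} - \frac{10 a}{\left(a^{2} + u^{2}\right)^{2}} \, du = - \frac{5 \pi}{2 a^{2}},$$
so $\int_{0}^{\infty} \frac{5}{\left(a^{2} + u^{2}\right)^{2}} \, du = \frac{5 \pi}{4 a^{3}}$.

Repeating — each differentiation of $1/(u^2+a^2)^j$ produces $-2ja/(u^2+a^2)^{j+1}$ — and dividing through by $-2ja$ at each step yields, after $2$ differentiations in total,
$$\int_{0}^{\infty} \frac{5}{\left(a^{2} + u^{2}\right)^{3}} \, du = \frac{15 \pi}{16 a^{5}}.$$

Setting $a = 2$:
$$I = \frac{15 \pi}{512}.$$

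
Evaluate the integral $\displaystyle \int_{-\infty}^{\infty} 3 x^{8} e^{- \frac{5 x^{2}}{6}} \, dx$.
$\frac{5103 \sqrt{30} \sqrt{\pi}}{625}$

Begin with the known integral
$$J(a) = \int_{-\infty}^{\infty} 3 e^{- a x^{2}} \, dx = \frac{3 \sqrt{\pi}}{\sqrt{a}}.$$

Differentiating under the integral sign brings down a factor of $(-x^2)$:
$$\frac{dJ}{da} = \int_{-\infty}^{\infty} - 3 x^{2} e^{- a x^{2}} \, dx = - \frac{3 \sqrt{\pi}}{2 a^{\frac{3}{2}}}.$$

Repeating $4$ times in total — each differentiation brings down another $(-x^2)$ — gives
$$\frac{d^{4}J}{da^{4}} = \int_{-\infty}^{\infty} 3 x^{8} e^{- a x^{2}} \, dx = \frac{315 \sqrt{\pi}}{16 a^{\frac{9}{2}}},$$
and the integrand here is exactly the target integrand, so $I = \frac{315 \sqrt{\pi}}{16 a^{\frac{9}{2}}}$.

Setting $a = \frac{5}{6}$:
$$I = \frac{5103 \sqrt{30} \sqrt{\pi}}{625}.$$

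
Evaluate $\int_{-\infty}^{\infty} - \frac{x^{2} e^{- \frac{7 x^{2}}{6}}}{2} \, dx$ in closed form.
$- \frac{3 \sqrt{42} \sqrt{\pi}}{98}$

Start from the elementary integral
$$J(a) = \int_{-\infty}^{\infty} - \frac{e^{- a x^{2}}}{2} \, dx = - \frac{\sqrt{\pi}}{2 \sqrt{a}}.$$

Differentiating under the integral sign brings down a factor of $(-x^2)$:
$$\frac{dJ}{da} = \int_{-\infty}^{\infty} \frac{x^{2} e^{- a x^{2}}}{2} \, dx = \frac{\sqrt{\pi}}{4 a^{\frac{3}{2}}}.$$

The integral on the left is $-I$, so $I = - \frac{\sqrt{\pi}}{4 a^{\frac{3}{2}}}$.

Setting $a = \frac{7}{6}$:
$$I = - \frac{3 \sqrt{42} \sqrt{\pi}}{98}.$$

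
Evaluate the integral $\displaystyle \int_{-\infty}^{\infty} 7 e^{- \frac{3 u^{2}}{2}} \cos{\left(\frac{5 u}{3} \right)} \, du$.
$\frac{7 \sqrt{6} \sqrt{\pi}}{3 e^{\frac{25}{54}}}$

Define $I(b) = \int_{-\infty}^{\infty} 7 e^{- \frac{3 u^{2}}{2}} \cos{\left(b u \right)} \, du$.

Differentiating under the integral sign,
$$I'(b) = \int_{-\infty}^{\infty} - 7 u e^{- \frac{3 u^{2}}{2}} \sin{\left(b u \right)} \, du.$$

Integrate $\int_{-\infty}^{\infty} u \sin(b u)\, e^{- \frac{3 u^{2}}{2}}\, du$ by parts with $w = \sin(b u)$ and $dv = u\, e^{- \frac{3 u^{2}}{2}}\, du$, giving $v = - \frac{e^{- \frac{3 u^{2}}{2}}}{3}$. The boundary term vanishes and
$$\int_{-\infty}^{\infty} u \sin(b u)\, e^{- \frac{3 u^{2}}{2}}\, du = \frac{b}{3} \int_{-\infty}^{\infty} \cos(b u)\, e^{- \frac{3 u^{2}}{2}}\, du,$$
so $I'(b) = - \frac{b}{3}\, I(b)$.

This is a separable first-order ODE; solving with the initial condition $I(0) = \int_{-\infty}^{\infty} 7 e^{- \frac{3 u^{2}}{2}}\,du = \frac{7 \sqrt{6} \sqrt{\pi}}{3}$ gives
$$I(b) = \frac{7 \sqrt{6} \sqrt{\pi} e^{- \frac{b^{2}}{6}}}{3}.$$

Setting $b = \frac{5}{3}$:
$$I = \frac{7 \sqrt{6} \sqrt{\pi}}{3 e^{\frac{25}{54}}}.$$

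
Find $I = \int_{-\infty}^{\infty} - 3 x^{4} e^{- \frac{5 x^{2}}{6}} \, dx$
$- \frac{81 \sqrt{30} \sqrt{\pi}}{125}$

Start from the elementary integral
$$J(a) = \int_{-\infty}^{\infty} - 3 e^{- a x^{2}} \, dx = - \frac{3 \sqrt{\pi}}{\sqrt{a}}.$$

Differentiating under the integral sign brings down a factor of $(-x^2)$:
$$\frac{dJ}{da} = \int_{-\infty}^{\infty} 3 x^{2} e^{- a x^{2}} \, dx = \frac{3 \sqrt{\pi}}{2 a^{\frac{3}{2}}}.$$

Repeating twice in total — each differentiation brings down another $(-x^2)$ — gives
$$\frac{d^{2}J}{da^{2}} = \int_{-\infty}^{\infty} - 3 x^{4} e^{- a x^{2}} \, dx = - \frac{9 \sqrt{\pi}}{4 a^{\frac{5}{2}}},$$
and the integrand here is exactly the target integrand, so $I = - \frac{9 \sqrt{\pi}}{4 a^{\frac{5}{2}}}$.

Setting $a = \frac{5}{6}$:
$$I = - \frac{81 \sqrt{30} \sqrt{\pi}}{125}.$$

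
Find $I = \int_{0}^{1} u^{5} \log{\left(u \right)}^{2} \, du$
$\frac{1}{108}$

Begin with the known integral
$$J(a) = \int_{0}^{1} u^{a} \, du = \frac{1}{a + 1}.$$

Differentiating under the integral sign brings down a factor of $\ln u$:
$$\frac{dJ}{da} = \int_{0}^{1} u^{a} \log{\left(u \right)} \, du = - \frac{1}{\left(a + 1\right)^{2}}.$$

Repeating twice in total — each differentiation brings down another $\ln u$ — gives
$$\frac{d^{2}J}{da^{2}} = \int_{0}^{1} u^{a} \log{\left(u \right)}^{2} \, du = \frac{2}{\left(a + 1\right)^{3}},$$
and the integrand here is exactly the target integrand, so $I = \frac{2}{\left(a + 1\right)^{3}}$.

Setting $a = 5$:
$$I = \frac{1}{108}.$$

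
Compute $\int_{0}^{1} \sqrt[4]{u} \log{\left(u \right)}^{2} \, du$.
$\frac{128}{125}$

Begin with the known integral
$$J(a) = \int_{0}^{1} u^{a} \, du = \frac{1}{a + 1}.$$

Differentiating under the integral sign brings down a factor of $\ln u$:
$$\frac{dJ}{da} = \int_{0}^{1} u^{a} \log{\left(u \right)} \, du = - \frac{1}{\left(a + 1\right)^{2}}.$$

Repeating twice in total — each differentiation brings down another $\ln u$ — gives
$$\frac{d^{2}J}{da^{2}} = \int_{0}^{1} u^{a} \log{\left(u \right)}^{2} \, du = \frac{2}{\left(a + 1\right)^{3}},$$
and the integrand here is exactly the target integrand, so $I = \frac{2}{\left(a + 1\right)^{3}}$.

Setting $a = \frac{1}{4}$:
$$I = \frac{128}{125}.$$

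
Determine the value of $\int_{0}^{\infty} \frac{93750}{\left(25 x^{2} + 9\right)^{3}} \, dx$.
$\frac{3125 \pi}{216}$

Recall the elementary integral
$$J(a) = \int_{0}^{\infty} \frac{6}{a^{2} + x^{2}} \, dx = \frac{3 \pi}{a}.$$

Differentiating under the integral sign with respect to $a$,
$$\frac{dJ}{da} = \int_{0}^{\infty} - \frac{12 a}{\left(a^{2} + x^{2}\right)^{2}} \, dx = - \frac{3 \pi}{a^{2}},$$
so $\int_{0}^{\infty} \frac{6}{\left(a^{2} + x^{2}\right)^{2}} \, dx = \frac{3 \pi}{2 a^{3}}$.

Repeating — each differentiation of $1/(x^2+a^2)^j$ produces $-2ja/(x^2+a^2)^{j+1}$ — and dividing through by $-2ja$ at each step yields, after $2$ differentiations in total,
$$\int_{0}^{\infty} \frac{6}{\left(a^{2} + x^{2}\right)^{3}} \, dx = \frac{9 \pi}{8 a^{5}}.$$

Setting $a = \frac{3}{5}$:
$$I = \frac{3125 \pi}{216}.$$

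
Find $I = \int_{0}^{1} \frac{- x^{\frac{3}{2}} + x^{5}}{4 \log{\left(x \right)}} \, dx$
$- \frac{\log{\left(5 \right)}}{4} + \frac{\log{\left(2 \right)}}{4} + \frac{\log{\left(6 \right)}}{4}$

Consider the one-parameter family: let $I(a) = \int_{0}^{1} \frac{- x^{\frac{3}{2}} + x^{a}}{4 \log{\left(x \right)}} \, dx$.

Since $\dfrac{\partial}{\partial a}\,x^{a} = x^{a} \ln x$, the $\ln x$ in the denominator cancels and
$$\frac{dI}{da} = \int_{0}^{1} \frac{1}{4} x^{a} \, dx = \frac{1}{4} \left[\frac{x^{a+1}}{a+1}\right]_0^1 = \frac{1}{4 \left(a + 1\right)}.$$

Integrating with respect to $a$ gives $I(a) = \frac{\log{\left(a + 1 \right)}}{4} - \frac{\log{\left(5 \right)}}{4} + \frac{\log{\left(2 \right)}}{4} + C$.

At $a = \frac{3}{2}$ the integrand is identically $0$, so $I(\frac{3}{2}) = 0$. The closed form gives $0$, hence $C = 0$.

Setting $a = 5$:
$$I = - \frac{\log{\left(5 \right)}}{4} + \frac{\log{\left(2 \right)}}{4} + \frac{\log{\left(6 \right)}}{4}.$$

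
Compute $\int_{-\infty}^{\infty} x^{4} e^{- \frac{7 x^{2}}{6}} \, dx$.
$\frac{27 \sqrt{42} \sqrt{\pi}}{343}$

Begin with the known integral
$$J(a) = \int_{-\infty}^{\infty} e^{- a x^{2}} \, dx = \frac{\sqrt{\pi}}{\sqrt{a}}.$$

Differentiating under the integral sign brings down a factor of $(-x^2)$:
$$\frac{dJ}{da} = \int_{-\infty}^{\infty} - x^{2} e^{- a x^{2}} \, dx = - \frac{\sqrt{\pi}}{2 a^{\frac{3}{2}}}.$$

Repeating twice in total — each differentiation brings down another $(-x^2)$ — gives
$$\frac{d^{2}J}{da^{2}} = \int_{-\infty}^{\infty} x^{4} e^{- a x^{2}} \, dx = \frac{3 \sqrt{\pi}}{4 a^{\frac{5}{2}}},$$
and the integrand here is exactly the target integrand, so $I = \frac{3 \sqrt{\pi}}{4 a^{\frac{5}{2}}}$.

Setting $a = \frac{7}{6}$:
$$I = \frac{27 \sqrt{42} \sqrt{\pi}}{343}.$$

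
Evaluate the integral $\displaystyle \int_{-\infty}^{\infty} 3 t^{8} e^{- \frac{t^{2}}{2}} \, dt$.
$315 \sqrt{2} \sqrt{\pi}$

Begin with the known integral
$$J(a) = \int_{-\infty}^{\infty} 3 e^{- a t^{2}} \, dt = \frac{3 \sqrt{\pi}}{\sqrt{a}}.$$

Differentiating under the integral sign brings down a factor of $(-t^2)$:
$$\frac{dJ}{da} = \int_{-\infty}^{\infty} - 3 t^{2} e^{- a t^{2}} \, dt = - \frac{3 \sqrt{\pi}}{2 a^{\frac{3}{2}}}.$$

Repeating $4$ times in total — each differentiation brings down another $(-t^2)$ — gives
$$\frac{d^{4}J}{da^{4}} = \int_{-\infty}^{\infty} 3 t^{8} e^{- a t^{2}} \, dt = \frac{315 \sqrt{\pi}}{16 a^{\frac{9}{2}}},$$
and the integrand here is exactly the target integrand, so $I = \frac{315 \sqrt{\pi}}{16 a^{\frac{9}{2}}}$.

Setting $a = \frac{1}{2}$:
$$I = 315 \sqrt{2} \sqrt{\pi}.$$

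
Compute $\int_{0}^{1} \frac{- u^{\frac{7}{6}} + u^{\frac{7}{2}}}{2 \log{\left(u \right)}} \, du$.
$\log{\left(\frac{3 \sqrt{39}}{13} \right)}$

Replace the exponent $\frac{7}{2}$ by a parameter $a$: let $I(a) = \int_{0}^{1} \frac{- u^{\frac{7}{6}} + u^{a}}{2 \log{\left(u \right)}} \, du$.

Since $\dfrac{\partial}{\partial a}\,u^{a} = u^{a} \ln u$, the $\ln u$ in the denominator cancels and
$$\frac{dI}{da} = \int_{0}^{1} \frac{1}{2} u^{a} \, du = \frac{1}{2} \left[\frac{u^{a+1}}{a+1}\right]_0^1 = \frac{1}{2 \left(a + 1\right)}.$$

Integrating with respect to $a$ gives $I(a) = \log{\left(\frac{\sqrt{78} \sqrt{a + 1}}{13} \right)} + C$.

At $a = \frac{7}{6}$ the integrand is identically $0$, so $I(\frac{7}{6}) = 0$. The closed form gives $0$, hence $C = 0$.

Setting $a = \frac{7}{2}$:
$$I = \log{\left(\frac{3 \sqrt{39}}{13} \right)}.$$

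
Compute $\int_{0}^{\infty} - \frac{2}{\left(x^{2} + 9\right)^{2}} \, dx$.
$- \frac{\pi}{54}$

Begin with the known result
$$J(a) = \int_{0}^{\infty} - \frac{2}{a^{2} + x^{2}} \, dx = - \frac{\pi}{a}.$$

Differentiating under the integral sign with respect to $a$,
$$\frac{dJ}{da} = \int_{0}^{\infty} \frac{4 a}{\left(a^{2} + x^{2}\right)^{2}} \, dx = \frac{\pi}{a^{2}},$$
so $\int_{0}^{\infty} - \frac{2}{\left(a^{2} + x^{2}\right)^{2}} \, dx = - \frac{\pi}{2 a^{3}}$.

Setting $a = 3$:
$$I = - \frac{\pi}{54}.$$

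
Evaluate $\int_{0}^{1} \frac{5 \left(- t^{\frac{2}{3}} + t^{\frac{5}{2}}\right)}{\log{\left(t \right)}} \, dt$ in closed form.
$- \log{\left(\frac{100000}{4084101} \right)}$

Introduce a parameter $a$ in the exponent: let $I(a) = \int_{0}^{1} \frac{5 \left(t^{\frac{5}{2}} - t^{a}\right)}{\log{\left(t \right)}} \, dt$.

Since $\dfrac{\partial}{\partial a}\,t^{a} = t^{a} \ln t$, the $\ln t$ in the denominator cancels and
$$\frac{dI}{da} = \int_{0}^{1} -5 t^{a} \, dt = -5 \left[\frac{t^{a+1}}{a+1}\right]_0^1 = - \frac{5}{a + 1}.$$

Integrating with respect to $a$ gives $I(a) = - \log{\left(\frac{32 \left(a + 1\right)^{5}}{16807} \right)} + C$.

At $a = \frac{5}{2}$ the integrand is identically $0$, so $I(\frac{5}{2}) = 0$. The closed form gives $0$, hence $C = 0$.

Setting $a = \frac{2}{3}$:
$$I = - \log{\left(\frac{100000}{4084101} \right)}.$$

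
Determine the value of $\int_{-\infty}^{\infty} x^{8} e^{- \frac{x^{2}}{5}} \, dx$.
$\frac{65625 \sqrt{5} \sqrt{\pi}}{16}$

Start from the elementary integral
$$J(a) = \int_{-\infty}^{\infty} e^{- a x^{2}} \, dx = \frac{\sqrt{\pi}}{\sqrt{a}}.$$

Differentiating under the integral sign brings down a factor of $(-x^2)$:
$$\frac{dJ}{da} = \int_{-\infty}^{\infty} - x^{2} e^{- a x^{2}} \, dx = - \frac{\sqrt{\pi}}{2 a^{\frac{3}{2}}}.$$

Repeating $4$ times in total — each differentiation brings down another $(-x^2)$ — gives
$$\frac{d^{4}J}{da^{4}} = \int_{-\infty}^{\infty} x^{8} e^{- a x^{2}} \, dx = \frac{105 \sqrt{\pi}}{16 a^{\frac{9}{2}}},$$
and the integrand here is exactly the target integrand, so $I = \frac{105 \sqrt{\pi}}{16 a^{\frac{9}{2}}}$.

Setting $a = \frac{1}{5}$:
$$I = \frac{65625 \sqrt{5} \sqrt{\pi}}{16}.$$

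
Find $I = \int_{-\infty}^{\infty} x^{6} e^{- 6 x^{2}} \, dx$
$\frac{5 \sqrt{6} \sqrt{\pi}}{3456}$

Start from the elementary integral
$$J(a) = \int_{-\infty}^{\infty} e^{- a x^{2}} \, dx = \frac{\sqrt{\pi}}{\sqrt{a}}.$$

Differentiating under the integral sign brings down a factor of $(-x^2)$:
$$\frac{dJ}{da} = \int_{-\infty}^{\infty} - x^{2} e^{- a x^{2}} \, dx = - \frac{\sqrt{\pi}}{2 a^{\frac{3}{2}}}.$$

Repeating $3$ times in total — each differentiation brings down another $(-x^2)$ — gives
$$\frac{d^{3}J}{da^{3}} = \int_{-\infty}^{\infty} - x^{6} e^{- a x^{2}} \, dx = - \frac{15 \sqrt{\pi}}{8 a^{\frac{7}{2}}},$$
and the integrand here is $(-1)^{3}$ times the target integrand, so $I = (-1)^{3}\,\frac{d^{3}J}{da^{3}} = \frac{15 \sqrt{\pi}}{8 a^{\frac{7}{2}}}$.

Setting $a = 6$:
$$I = \frac{5 \sqrt{6} \sqrt{\pi}}{3456}.$$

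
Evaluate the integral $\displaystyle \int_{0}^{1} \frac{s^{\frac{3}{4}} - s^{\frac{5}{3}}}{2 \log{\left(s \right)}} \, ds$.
$\log{\left(\frac{\sqrt{42}}{8} \right)}$

Consider the one-parameter family: let $I(a) = \int_{0}^{1} \frac{s^{\frac{3}{4}} - s^{a}}{2 \log{\left(s \right)}} \, ds$.

Since $\dfrac{\partial}{\partial a}\,s^{a} = s^{a} \ln s$, the $\ln s$ in the denominator cancels and
$$\frac{dI}{da} = \int_{0}^{1} - \frac{1}{2} s^{a} \, ds = - \frac{1}{2} \left[\frac{s^{a+1}}{a+1}\right]_0^1 = - \frac{1}{2 a + 2}.$$

Integrating with respect to $a$ gives $I(a) = - \frac{\log{\left(a + 1 \right)}}{2} - \log{\left(2 \right)} + \frac{\log{\left(7 \right)}}{2} + C$.

At $a = \frac{3}{4}$ the integrand is identically $0$, so $I(\frac{3}{4}) = 0$. The closed form gives $0$, hence $C = 0$.

Setting $a = \frac{5}{3}$:
$$I = \log{\left(\frac{\sqrt{42}}{8} \right)}.$$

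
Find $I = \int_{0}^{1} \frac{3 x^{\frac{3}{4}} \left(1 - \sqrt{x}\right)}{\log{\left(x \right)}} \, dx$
$\log{\left(\frac{343}{729} \right)}$

Replace the exponent $\frac{3}{4}$ by a parameter $a$: let $I(a) = \int_{0}^{1} \frac{3 \left(- x^{\frac{5}{4}} + x^{a}\right)}{\log{\left(x \right)}} \, dx$.

Since $\dfrac{\partial}{\partial a}\,x^{a} = x^{a} \ln x$, the $\ln x$ in the denominator cancels and
$$\frac{dI}{da} = \int_{0}^{1} 3 x^{a} \, dx = 3 \left[\frac{x^{a+1}}{a+1}\right]_0^1 = \frac{3}{a + 1}.$$

Integrating with respect to $a$ gives $I(a) = \log{\left(\frac{64 \left(a + 1\right)^{3}}{729} \right)} + C$.

At $a = \frac{5}{4}$ the integrand is identically $0$, so $I(\frac{5}{4}) = 0$. The closed form gives $0$, hence $C = 0$.

Setting $a = \frac{3}{4}$:
$$I = \log{\left(\frac{343}{729} \right)}.$$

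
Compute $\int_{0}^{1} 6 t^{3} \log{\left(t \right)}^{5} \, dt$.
$- \frac{45}{256}$

Start from the elementary integral
$$J(a) = \int_{0}^{1} 6 t^{a} \, dt = \frac{6}{a + 1}.$$

Differentiating under the integral sign brings down a factor of $\ln t$:
$$\frac{dJ}{da} = \int_{0}^{1} 6 t^{a} \log{\left(t \right)} \, dt = - \frac{6}{\left(a + 1\right)^{2}}.$$

Repeating $5$ times in total — each differentiation brings down another $\ln t$ — gives
$$\frac{d^{5}J}{da^{5}} = \int_{0}^{1} 6 t^{a} \log{\left(t \right)}^{5} \, dt = - \frac{720}{\left(a + 1\right)^{6}},$$
and the integrand here is exactly the target integrand, so $I = - \frac{720}{\left(a + 1\right)^{6}}$.

Setting $a = 3$:
$$I = - \frac{45}{256}.$$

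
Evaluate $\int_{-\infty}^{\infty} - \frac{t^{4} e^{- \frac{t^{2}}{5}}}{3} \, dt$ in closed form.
$- \frac{25 \sqrt{5} \sqrt{\pi}}{4}$

Begin with the known integral
$$J(a) = \int_{-\infty}^{\infty} - \frac{e^{- a t^{2}}}{3} \, dt = - \frac{\sqrt{\pi}}{3 \sqrt{a}}.$$

Differentiating under the integral sign brings down a factor of $(-t^2)$:
$$\frac{dJ}{da} = \int_{-\infty}^{\infty} \frac{t^{2} e^{- a t^{2}}}{3} \, dt = \frac{\sqrt{\pi}}{6 a^{\frac{3}{2}}}.$$

Repeating twice in total — each differentiation brings down another $(-t^2)$ — gives
$$\frac{d^{2}J}{da^{2}} = \int_{-\infty}^{\infty} - \frac{t^{4} e^{- a t^{2}}}{3} \, dt = - \frac{\sqrt{\pi}}{4 a^{\frac{5}{2}}},$$
and the integrand here is exactly the target integrand, so $I = - \frac{\sqrt{\pi}}{4 a^{\frac{5}{2}}}$.

Setting $a = \frac{1}{5}$:
$$I = - \frac{25 \sqrt{5} \sqrt{\pi}}{4}.$$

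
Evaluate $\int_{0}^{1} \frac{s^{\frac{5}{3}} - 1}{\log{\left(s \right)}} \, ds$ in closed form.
$\log{\left(\frac{8}{3} \right)}$

Introduce a parameter $a$ in the exponent: let $I(a) = \int_{0}^{1} \frac{s^{a} - 1}{\log{\left(s \right)}} \, ds$.

Since $\dfrac{\partial}{\partial a}\,s^{a} = s^{a} \ln s$, the $\ln s$ in the denominator cancels and
$$\frac{dI}{da} = \int_{0}^{1} s^{a} \, ds = \left[\frac{s^{a+1}}{a+1}\right]_0^1 = \frac{1}{a + 1}.$$

Integrating with respect to $a$ gives $I(a) = \log{\left(a + 1 \right)} + C$.

At $a = 0$ the integrand is identically $0$, so $I(0) = 0$. The closed form gives $0$, hence $C = 0$.

Setting $a = \frac{5}{3}$:
$$I = \log{\left(\frac{8}{3} \right)}.$$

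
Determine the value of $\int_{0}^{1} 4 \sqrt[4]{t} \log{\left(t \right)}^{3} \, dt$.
$- \frac{6144}{625}$

Start from the elementary integral
$$J(a) = \int_{0}^{1} 4 t^{a} \, dt = \frac{4}{a + 1}.$$

Differentiating under the integral sign brings down a factor of $\ln t$:
$$\frac{dJ}{da} = \int_{0}^{1} 4 t^{a} \log{\left(t \right)} \, dt = - \frac{4}{\left(a + 1\right)^{2}}.$$

Repeating $3$ times in total — each differentiation brings down another $\ln t$ — gives
$$\frac{d^{3}J}{da^{3}} = \int_{0}^{1} 4 t^{a} \log{\left(t \right)}^{3} \, dt = - \frac{24}{\left(a + 1\right)^{4}},$$
and the integrand here is exactly the target integrand, so $I = - \frac{24}{\left(a + 1\right)^{4}}$.

Setting $a = \frac{1}{4}$:
$$I = - \frac{6144}{625}.$$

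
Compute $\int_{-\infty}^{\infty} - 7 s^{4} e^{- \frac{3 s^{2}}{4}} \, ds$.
$- \frac{56 \sqrt{3} \sqrt{\pi}}{9}$

Start from the elementary integral
$$J(a) = \int_{-\infty}^{\infty} - 7 e^{- a s^{2}} \, ds = - \frac{7 \sqrt{\pi}}{\sqrt{a}}.$$

Differentiating under the integral sign brings down a factor of $(-s^2)$:
$$\frac{dJ}{da} = \int_{-\infty}^{\infty} 7 s^{2} e^{- a s^{2}} \, ds = \frac{7 \sqrt{\pi}}{2 a^{\frac{3}{2}}}.$$

Repeating twice in total — each differentiation brings down another $(-s^2)$ — gives
$$\frac{d^{2}J}{da^{2}} = \int_{-\infty}^{\infty} - 7 s^{4} e^{- a s^{2}} \, ds = - \frac{21 \sqrt{\pi}}{4 a^{\frac{5}{2}}},$$
and the integrand here is exactly the target integrand, so $I = - \frac{21 \sqrt{\pi}}{4 a^{\frac{5}{2}}}$.

Setting $a = \frac{3}{4}$:
$$I = - \frac{56 \sqrt{3} \sqrt{\pi}}{9}.$$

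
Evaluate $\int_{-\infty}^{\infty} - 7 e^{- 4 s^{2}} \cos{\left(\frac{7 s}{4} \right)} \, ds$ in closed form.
$- \frac{7 \sqrt{\pi}}{2 e^{\frac{49}{256}}}$

Treat the cosine frequency as a parameter and define $I(b) = \int_{-\infty}^{\infty} - 7 e^{- 4 s^{2}} \cos{\left(b s \right)} \, ds$.

Differentiating under the integral sign,
$$I'(b) = \int_{-\infty}^{\infty} 7 s e^{- 4 s^{2}} \sin{\left(b s \right)} \, ds.$$

Integrate $\int_{-\infty}^{\infty} s \sin(b s)\, e^{- 4 s^{2}}\, ds$ by parts with $u = \sin(b s)$ and $dv = s\, e^{- 4 s^{2}}\, ds$, giving $v = - \frac{e^{- 4 s^{2}}}{8}$. The boundary term vanishes and
$$\int_{-\infty}^{\infty} s \sin(b s)\, e^{- 4 s^{2}}\, ds = \frac{b}{8} \int_{-\infty}^{\infty} \cos(b s)\, e^{- 4 s^{2}}\, ds,$$
so $I'(b) = - \frac{b}{8}\, I(b)$.

This is a separable first-order ODE; solving with the initial condition $I(0) = \int_{-\infty}^{\infty} - 7 e^{- 4 s^{2}}\,ds = - \frac{7 \sqrt{\pi}}{2}$ gives
$$I(b) = - \frac{7 \sqrt{\pi} e^{- \frac{b^{2}}{16}}}{2}.$$

Setting $b = \frac{7}{4}$:
$$I = - \frac{7 \sqrt{\pi}}{2 e^{\frac{49}{256}}}.$$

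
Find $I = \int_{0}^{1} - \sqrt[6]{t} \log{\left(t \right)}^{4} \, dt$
$- \frac{186624}{16807}$

Consider the simpler parametrised integral
$$J(a) = \int_{0}^{1} - t^{a} \, dt = - \frac{1}{a + 1}.$$

Differentiating under the integral sign brings down a factor of $\ln t$:
$$\frac{dJ}{da} = \int_{0}^{1} - t^{a} \log{\left(t \right)} \, dt = \frac{1}{\left(a + 1\right)^{2}}.$$

Repeating $4$ times in total — each differentiation brings down another $\ln t$ — gives
$$\frac{d^{4}J}{da^{4}} = \int_{0}^{1} - t^{a} \log{\left(t \right)}^{4} \, dt = - \frac{24}{\left(a + 1\right)^{5}},$$
and the integrand here is exactly the target integrand, so $I = - \frac{24}{\left(a + 1\right)^{5}}$.

Setting $a = \frac{1}{6}$:
$$I = - \frac{186624}{16807}.$$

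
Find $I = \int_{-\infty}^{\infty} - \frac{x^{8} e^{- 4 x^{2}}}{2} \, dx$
$- \frac{105 \sqrt{\pi}}{16384}$

Start from the elementary integral
$$J(a) = \int_{-\infty}^{\infty} - \frac{e^{- a x^{2}}}{2} \, dx = - \frac{\sqrt{\pi}}{2 \sqrt{a}}.$$

Differentiating under the integral sign brings down a factor of $(-x^2)$:
$$\frac{dJ}{da} = \int_{-\infty}^{\infty} \frac{x^{2} e^{- a x^{2}}}{2} \, dx = \frac{\sqrt{\pi}}{4 a^{\frac{3}{2}}}.$$

Repeating $4$ times in total — each differentiation brings down another $(-x^2)$ — gives
$$\frac{d^{4}J}{da^{4}} = \int_{-\infty}^{\infty} - \frac{x^{8} e^{- a x^{2}}}{2} \, dx = - \frac{105 \sqrt{\pi}}{32 a^{\frac{9}{2}}},$$
and the integrand here is exactly the target integrand, so $I = - \frac{105 \sqrt{\pi}}{32 a^{\frac{9}{2}}}$.

Setting $a = 4$:
$$I = - \frac{105 \sqrt{\pi}}{16384}.$$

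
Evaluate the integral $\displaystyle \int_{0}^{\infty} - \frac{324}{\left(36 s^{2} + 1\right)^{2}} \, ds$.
$- \frac{27 \pi}{2}$

Begin with the known result
$$J(a) = \int_{0}^{\infty} - \frac{1}{4 \left(a^{2} + s^{2}\right)} \, ds = - \frac{\pi}{8 a}.$$

Differentiating under the integral sign with respect to $a$,
$$\frac{dJ}{da} = \int_{0}^{\infty} \frac{a}{2 \left(a^{2} + s^{2}\right)^{2}} \, ds = \frac{\pi}{8 a^{2}},$$
so $\int_{0}^{\infty} - \frac{1}{4 \left(a^{2} + s^{2}\right)^{2}} \, ds = - \frac{\pi}{16 a^{3}}$.

Setting $a = \frac{1}{6}$:
$$I = - \frac{27 \pi}{2}.$$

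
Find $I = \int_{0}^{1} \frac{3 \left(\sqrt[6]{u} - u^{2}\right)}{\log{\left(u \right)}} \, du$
$\log{\left(\frac{343}{5832} \right)}$

Replace the exponent $\frac{1}{6}$ by a parameter $a$: let $I(a) = \int_{0}^{1} \frac{3 \left(- u^{2} + u^{a}\right)}{\log{\left(u \right)}} \, du$.

Since $\dfrac{\partial}{\partial a}\,u^{a} = u^{a} \ln u$, the $\ln u$ in the denominator cancels and
$$\frac{dI}{da} = \int_{0}^{1} 3 u^{a} \, du = 3 \left[\frac{u^{a+1}}{a+1}\right]_0^1 = \frac{3}{a + 1}.$$

Integrating with respect to $a$ gives $I(a) = \log{\left(\frac{\left(a + 1\right)^{3}}{27} \right)} + C$.

At $a = 2$ the integrand is identically $0$, so $I(2) = 0$. The closed form gives $0$, hence $C = 0$.

Setting $a = \frac{1}{6}$:
$$I = \log{\left(\frac{343}{5832} \right)}.$$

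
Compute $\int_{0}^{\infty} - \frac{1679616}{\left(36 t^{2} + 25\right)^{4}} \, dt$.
$- \frac{8748 \pi}{15625}$

Start from the standard arctangent integral
$$J(a) = \int_{0}^{\infty} - \frac{1}{a^{2} + t^{2}} \, dt = - \frac{\pi}{2 a}.$$

Differentiating under the integral sign with respect to $a$,
$$\frac{dJ}{da} = \int_{0}^{\infty} \frac{2 a}{\left(a^{2} + t^{2}\right)^{2}} \, dt = \frac{\pi}{2 a^{2}},$$
so $\int_{0}^{\infty} - \frac{1}{\left(a^{2} + t^{2}\right)^{2}} \, dt = - \frac{\pi}{4 a^{3}}$.

Repeating — each differentiation of $1/(t^2+a^2)^j$ produces $-2ja/(t^2+a^2)^{j+1}$ — and dividing through by $-2ja$ at each step yields, after $3$ differentiations in total,
$$\int_{0}^{\infty} - \frac{1}{\left(a^{2} + t^{2}\right)^{4}} \, dt = - \frac{5 \pi}{32 a^{7}}.$$

Setting $a = \frac{5}{6}$:
$$I = - \frac{8748 \pi}{15625}.$$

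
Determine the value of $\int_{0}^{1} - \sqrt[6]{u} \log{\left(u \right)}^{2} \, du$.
$- \frac{432}{343}$

Start from the elementary integral
$$J(a) = \int_{0}^{1} - u^{a} \, du = - \frac{1}{a + 1}.$$

Differentiating under the integral sign brings down a factor of $\ln u$:
$$\frac{dJ}{da} = \int_{0}^{1} - u^{a} \log{\left(u \right)} \, du = \frac{1}{\left(a + 1\right)^{2}}.$$

Repeating twice in total — each differentiation brings down another $\ln u$ — gives
$$\frac{d^{2}J}{da^{2}} = \int_{0}^{1} - u^{a} \log{\left(u \right)}^{2} \, du = - \frac{2}{\left(a + 1\right)^{3}},$$
and the integrand here is exactly the target integrand, so $I = - \frac{2}{\left(a + 1\right)^{3}}$.

Setting $a = \frac{1}{6}$:
$$I = - \frac{432}{343}.$$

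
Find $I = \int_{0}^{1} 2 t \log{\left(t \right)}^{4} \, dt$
$\frac{3}{2}$

Start from the elementary integral
$$J(a) = \int_{0}^{1} 2 t^{a} \, dt = \frac{2}{a + 1}.$$

Differentiating under the integral sign brings down a factor of $\ln t$:
$$\frac{dJ}{da} = \int_{0}^{1} 2 t^{a} \log{\left(t \right)} \, dt = - \frac{2}{\left(a + 1\right)^{2}}.$$

Repeating $4$ times in total — each differentiation brings down another $\ln t$ — gives
$$\frac{d^{4}J}{da^{4}} = \int_{0}^{1} 2 t^{a} \log{\left(t \right)}^{4} \, dt = \frac{48}{\left(a + 1\right)^{5}},$$
and the integrand here is exactly the target integrand, so $I = \frac{48}{\left(a + 1\right)^{5}}$.

Setting $a = 1$:
$$I = \frac{3}{2}.$$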